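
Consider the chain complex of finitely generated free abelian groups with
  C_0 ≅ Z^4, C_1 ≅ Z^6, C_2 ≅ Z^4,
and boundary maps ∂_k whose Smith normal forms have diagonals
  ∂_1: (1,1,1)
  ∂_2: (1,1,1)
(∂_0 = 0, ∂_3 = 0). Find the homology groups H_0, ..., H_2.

H_0: b_0 = 4 − 0 − 3 = 1; torsion from ∂_1 factors > 1: none. So H_0 = Z.
H_1: b_1 = 6 − 3 − 3 = 0; torsion from ∂_2 factors > 1: none. So H_1 = 0.
H_2: b_2 = 4 − 3 − 0 = 1; torsion from ∂_3 factors > 1: none. So H_2 = Z.

H_0 = Z,  H_1 = 0,  H_2 = Z.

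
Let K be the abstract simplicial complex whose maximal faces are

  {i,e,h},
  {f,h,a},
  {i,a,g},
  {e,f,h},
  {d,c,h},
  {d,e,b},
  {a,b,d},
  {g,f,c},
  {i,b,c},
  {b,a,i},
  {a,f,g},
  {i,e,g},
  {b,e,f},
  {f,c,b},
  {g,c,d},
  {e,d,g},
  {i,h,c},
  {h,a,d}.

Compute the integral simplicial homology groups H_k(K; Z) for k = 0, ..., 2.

Order the vertices as a < b < c < d < e < f < g < h < i. Listing each simplex with vertices in this order, K has dimension 2 with simplices:

  0-simplices (9): a, b, c, d, e, f, g, h, i
  1-simplices (27): ab, ad, af, ag, ah, ai, bc, bd, be, bf, bi, cd, cf, cg, ch, ci, de, dg, dh, ef, eg, eh, ei, fg, fh, gi, hi
  2-simplices (18): abd, abi, adh, afg, afh, agi, bcf, bci, bde, bef, cdg, cdh, cfg, chi, deg, efh, egi, ehi

giving chain groups C_0 ≅ Z^9, C_1 ≅ Z^27, C_2 ≅ Z^18.

The boundary map ∂_1: C_1 → C_0 maps an edge to its endpoints' difference, ∂[p,q] = q − p. For instance
  ∂de = e − d.
This gives a 9×27 integer matrix of rank 8; reducing to Smith normal form yields diagonal entries (1,1,1,1,1,1,1,1).

∂_2: C_2 → C_1 acts by ∂[p,q,r] = [q,r] − [p,r] + [p,q]. For instance
  ∂afh = fh − ah + af,
  ∂afg = fg − ag + af.
The resulting 27×18 matrix has rank 17, and its Smith normal form has invariant factors (1,1,1,1,1,1,1,1,1,1,1,1,1,1,1,1,1).

Computing H_k = (kernel of ∂_k) / (image of ∂_{k+1}):

  H_0: rank C_0 − rank ∂_1 = 9 − 8 = 1, and the invariant factors of ∂_1 are all 1, so H_0 ≅ Z.
  H_1: rank ker ∂_1 − rank ∂_2 = (27 − 8) − 17 = 2, and the invariant factors of ∂_2 are all 1, so H_1 ≅ Z^2.
  H_2: rank ker ∂_2 − rank ∂_3 = (18 − 17) − 0 = 1, and there is no ∂_3, so H_2 ≅ Z.

As a check, the Euler characteristic is 9 − 27 + 18 = 0, which agrees with 1 − 2 + 1 = 0.
(K is a triangulation of the torus T^2.)

H_0 = Z,  H_1 = Z^2,  H_2 = Z.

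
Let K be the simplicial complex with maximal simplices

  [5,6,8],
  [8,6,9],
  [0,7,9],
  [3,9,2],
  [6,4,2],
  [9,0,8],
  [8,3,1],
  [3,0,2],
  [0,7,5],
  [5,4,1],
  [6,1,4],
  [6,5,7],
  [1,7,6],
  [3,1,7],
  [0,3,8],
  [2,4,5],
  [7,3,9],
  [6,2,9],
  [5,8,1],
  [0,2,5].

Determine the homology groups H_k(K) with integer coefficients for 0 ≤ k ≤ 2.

Order the vertices as 0 < 1 < 2 < 3 < 4 < 5 < 6 < 7 < 8 < 9. Listing each simplex with vertices in this order, K has dimension 2 with simplices:

  0-simplices (10): [0], [1], [2], [3], [4], [5], [6], [7], [8], [9]
  1-simplices (30): (30 of them)
  2-simplices (20): (20 of them)

Hence C_0 ≅ Z^10, C_1 ≅ Z^30, C_2 ≅ Z^20.

Boundary ∂_1: C_1 → C_0 is given by ∂[p,q] = [q] − [p]. For instance
  ∂[4,5] = [5] − [4].
As a 10×30 matrix over Z this has rank 9, with invariant factors (1,1,1,1,1,1,1,1,1).

∂_2: C_2 → C_1 sends each 2-simplex [p,q,r] to [q,r] − [p,r] + [p,q]. For instance
  ∂[6,8,9] = [8,9] − [6,9] + [6,8],
  ∂[1,5,8] = [5,8] − [1,8] + [1,5].
The resulting 30×20 matrix has rank 20, and its Smith normal form has invariant factors (1,1,1,1,1,1,1,1,1,1,1,1,1,1,1,1,1,1,1,2).

Reading off H_k = ker ∂_k / im ∂_{k+1}:

  H_0: rank C_0 − rank ∂_1 = 10 − 9 = 1, and the invariant factors of ∂_1 are all 1, so H_0 = Z.
  H_1: rank ker ∂_1 − rank ∂_2 = (30 − 9) − 20 = 1, and ∂_2 has invariant factor 2 > 1, so H_1 = Z ⊕ Z_2.
  H_2: rank ker ∂_2 − rank ∂_3 = (20 − 20) − 0 = 0, and there is no ∂_3, so H_2 = 0.

As a check, the Euler characteristic is 10 − 30 + 20 = 0, which agrees with 1 − 1 + 0 = 0.
(K is a triangulation of the Klein bottle.)

H_0 ≅ Z,  H_1 ≅ Z ⊕ Z_2,  H_2 = 0.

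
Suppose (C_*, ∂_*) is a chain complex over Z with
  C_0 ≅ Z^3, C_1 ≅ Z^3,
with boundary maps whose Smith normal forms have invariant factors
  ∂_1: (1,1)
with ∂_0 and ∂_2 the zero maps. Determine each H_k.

H_0 ≅ Z,  H_1 ≅ Z.

H_0: b_0 = 3 − 0 − 2 = 1; torsion from ∂_1 factors > 1: none. So H_0 ≅ Z.
H_1: b_1 = 3 − 2 − 0 = 1; torsion from ∂_2 factors > 1: none. So H_1 ≅ Z.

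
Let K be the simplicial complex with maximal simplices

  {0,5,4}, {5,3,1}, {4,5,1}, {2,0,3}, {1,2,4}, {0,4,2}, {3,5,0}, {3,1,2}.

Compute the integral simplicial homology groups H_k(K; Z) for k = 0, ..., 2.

H_0 = Z,  H_1 = 0,  H_2 = Z.

Order the vertices as 0 < 1 < 2 < 3 < 4 < 5. Listing each simplex with vertices in this order, K has dimension 2 with simplices:

  0-simplices (6): [0], [1], [2], [3], [4], [5]
  1-simplices (12): [0,2], [0,3], [0,4], [0,5], [1,2], [1,3], [1,4], [1,5], [2,3], [2,4], [3,5], [4,5]
  2-simplices (8): [0,2,3], [0,2,4], [0,3,5], [0,4,5], [1,2,3], [1,2,4], [1,3,5], [1,4,5]

so the chain groups are C_0 ≅ Z^6, C_1 ≅ Z^12, C_2 ≅ Z^8.

The boundary map ∂_1: C_1 → C_0 maps an edge to its endpoints' difference, ∂[p,q] = q − p. For instance
  ∂[0,4] = [4] − [0].
The resulting 6×12 matrix has rank 5, and its Smith normal form has invariant factors (1,1,1,1,1).

Boundary ∂_2: C_2 → C_1 maps a triangle to the signed sum of its edges. For instance
  ∂[1,4,5] = [4,5] − [1,5] + [1,4],
  ∂[0,2,3] = [2,3] − [0,3] + [0,2].
As a 12×8 matrix over Z this has rank 7, with invariant factors (1,1,1,1,1,1,1).

Computing H_k = (kernel of ∂_k) / (image of ∂_{k+1}):

  H_0: rank C_0 − rank ∂_1 = 6 − 5 = 1, and the invariant factors of ∂_1 are all 1, so H_0 ≅ Z.
  H_1: rank ker ∂_1 − rank ∂_2 = (12 − 5) − 7 = 0, and the invariant factors of ∂_2 are all 1, so H_1 ≅ 0.
  H_2: rank ker ∂_2 − rank ∂_3 = (8 − 7) − 0 = 1, and there is no ∂_3, so H_2 ≅ Z.

As a check, the Euler characteristic is 6 − 12 + 8 = 2, which agrees with 1 − 0 + 1 = 2.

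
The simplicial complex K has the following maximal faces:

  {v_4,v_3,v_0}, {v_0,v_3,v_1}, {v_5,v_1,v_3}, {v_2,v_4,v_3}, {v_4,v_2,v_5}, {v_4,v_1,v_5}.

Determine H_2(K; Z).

Fix the vertex order v_0 < v_1 < v_2 < v_3 < v_4 < v_5 and write every simplex with vertices in increasing order. Then dim K = 2 and the simplices of K are:

  0-simplices (6): [v_0], [v_1], [v_2], [v_3], [v_4], [v_5]
  1-simplices (12): [v_0,v_1], [v_0,v_3], [v_0,v_4], [v_1,v_3], [v_1,v_4], [v_1,v_5], [v_2,v_3], [v_2,v_4], [v_2,v_5], [v_3,v_4], [v_3,v_5], [v_4,v_5]
  2-simplices (6): [v_0,v_1,v_3], [v_0,v_3,v_4], [v_1,v_3,v_5], [v_1,v_4,v_5], [v_2,v_3,v_4], [v_2,v_4,v_5]

giving chain groups C_0 ≅ Z^6, C_1 ≅ Z^12, C_2 ≅ Z^6.

∂_1: C_1 → C_0 is given by ∂[p,q] = [q] − [p].
As a 6×12 matrix over Z this has rank 5, with invariant factors (1,1,1,1,1).

The boundary map ∂_2: C_2 → C_1 acts by ∂[p,q,r] = [q,r] − [p,r] + [p,q]. For instance
  ∂[v_2,v_4,v_5] = [v_4,v_5] − [v_2,v_5] + [v_2,v_4],
  ∂[v_0,v_1,v_3] = [v_1,v_3] − [v_0,v_3] + [v_0,v_1].
As a 12×6 matrix over Z this has rank 6, with invariant factors (1,1,1,1,1,1).

Computing H_k = (kernel of ∂_k) / (image of ∂_{k+1}):

  H_2: rank ker ∂_2 − rank ∂_3 = (6 − 6) − 0 = 0, and there is no ∂_3, so H_2 = 0.

H_2 = 0.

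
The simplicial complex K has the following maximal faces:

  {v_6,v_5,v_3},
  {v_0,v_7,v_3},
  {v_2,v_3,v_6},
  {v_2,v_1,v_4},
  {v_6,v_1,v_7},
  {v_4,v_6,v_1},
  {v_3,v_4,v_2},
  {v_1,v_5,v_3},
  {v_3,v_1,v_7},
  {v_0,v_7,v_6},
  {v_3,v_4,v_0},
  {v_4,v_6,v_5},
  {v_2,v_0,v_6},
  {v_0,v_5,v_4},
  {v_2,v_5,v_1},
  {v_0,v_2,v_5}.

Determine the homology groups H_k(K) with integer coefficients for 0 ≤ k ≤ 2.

Take the total order v_0 < v_1 < v_2 < v_3 < v_4 < v_5 < v_6 < v_7 on the vertex set. Then K (dimension 2) consists of the simplices:

  0-simplices (8): [v_0], [v_1], [v_2], [v_3], [v_4], [v_5], [v_6], [v_7]
  1-simplices (24): (24 of them)
  2-simplices (16): (16 of them)

so the chain groups are C_0 ≅ Z^8, C_1 ≅ Z^24, C_2 ≅ Z^16.

Boundary ∂_1: C_1 → C_0 is given by ∂[p,q] = [q] − [p]. For instance
  ∂[v_0,v_4] = [v_4] − [v_0].
The resulting 8×24 matrix has rank 7, and its Smith normal form has invariant factors (1,1,1,1,1,1,1).

The boundary map ∂_2: C_2 → C_1 acts by ∂[p,q,r] = [q,r] − [p,r] + [p,q]. For instance
  ∂[v_0,v_3,v_4] = [v_3,v_4] − [v_0,v_4] + [v_0,v_3],
  ∂[v_1,v_6,v_7] = [v_6,v_7] − [v_1,v_7] + [v_1,v_6].
The resulting 24×16 matrix has rank 15, and its Smith normal form has invariant factors (1,1,1,1,1,1,1,1,1,1,1,1,1,1,1).

Computing H_k = (kernel of ∂_k) / (image of ∂_{k+1}):

  H_0: rank C_0 − rank ∂_1 = 8 − 7 = 1, and the invariant factors of ∂_1 are all 1, so H_0 = Z.
  H_1: rank ker ∂_1 − rank ∂_2 = (24 − 7) − 15 = 2, and the invariant factors of ∂_2 are all 1, so H_1 = Z^2.
  H_2: rank ker ∂_2 − rank ∂_3 = (16 − 15) − 0 = 1, and there is no ∂_3, so H_2 = Z.

(K is a triangulation of the torus T^2.)

H_0 ≅ Z,  H_1 ≅ Z^2,  H_2 ≅ Z.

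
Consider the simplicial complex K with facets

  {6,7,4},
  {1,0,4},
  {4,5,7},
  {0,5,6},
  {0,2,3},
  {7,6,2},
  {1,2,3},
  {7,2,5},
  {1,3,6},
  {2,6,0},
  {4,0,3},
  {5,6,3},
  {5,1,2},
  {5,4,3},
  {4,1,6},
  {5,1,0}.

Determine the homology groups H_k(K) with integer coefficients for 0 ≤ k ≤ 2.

Fix the vertex order 0 < 1 < 2 < 3 < 4 < 5 < 6 < 7 and write every simplex with vertices in increasing order. Then dim K = 2 and the simplices of K are:

  0-simplices (8): [0], [1], [2], [3], [4], [5], [6], [7]
  1-simplices (24): (24 of them)
  2-simplices (16): [0,1,4], [0,1,5], [0,2,3], [0,2,6], [0,3,4], [0,5,6], [1,2,3], [1,2,5], [1,3,6], [1,4,6], [2,5,7], [2,6,7], [3,4,5], [3,5,6], [4,5,7], [4,6,7]

Hence C_0 ≅ Z^8, C_1 ≅ Z^24, C_2 ≅ Z^16.

∂_1: C_1 → C_0 sends each edge [p,q] (with p < q) to q − p. For instance
  ∂[0,3] = [3] − [0].
This gives a 8×24 integer matrix of rank 7; reducing to Smith normal form yields diagonal entries (1,1,1,1,1,1,1).

Boundary ∂_2: C_2 → C_1 sends each 2-simplex [p,q,r] to [q,r] − [p,r] + [p,q]. For instance
  ∂[1,2,5] = [2,5] − [1,5] + [1,2],
  ∂[3,5,6] = [5,6] − [3,6] + [3,5].
As a 24×16 matrix over Z this has rank 15, with invariant factors (1,1,1,1,1,1,1,1,1,1,1,1,1,1,1).

Reading off H_k = ker ∂_k / im ∂_{k+1}:

  H_0: rank C_0 − rank ∂_1 = 8 − 7 = 1, and the invariant factors of ∂_1 are all 1, so H_0 = Z.
  H_1: rank ker ∂_1 − rank ∂_2 = (24 − 7) − 15 = 2, and the invariant factors of ∂_2 are all 1, so H_1 = Z^2.
  H_2: rank ker ∂_2 − rank ∂_3 = (16 − 15) − 0 = 1, and there is no ∂_3, so H_2 = Z.

(K is a triangulation of the torus T^2.)

H_0 ≅ Z,  H_1 ≅ Z^2,  H_2 ≅ Z.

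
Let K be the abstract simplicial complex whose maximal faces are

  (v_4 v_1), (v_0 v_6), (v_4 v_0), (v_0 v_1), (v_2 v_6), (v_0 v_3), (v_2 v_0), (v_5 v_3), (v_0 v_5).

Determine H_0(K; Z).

H_0 ≅ Z.

Fix the vertex order v_0 < v_1 < v_2 < v_3 < v_4 < v_5 < v_6 and write every simplex with vertices in increasing order. Then dim K = 1 and the simplices of K are:

  0-simplices (7): [v_0], [v_1], [v_2], [v_3], [v_4], [v_5], [v_6]
  1-simplices (9): [v_0,v_1], [v_0,v_2], [v_0,v_3], [v_0,v_4], [v_0,v_5], [v_0,v_6], [v_1,v_4], [v_2,v_6], [v_3,v_5]

Hence C_0 ≅ Z^7, C_1 ≅ Z^9.

Boundary ∂_1: C_1 → C_0 sends each edge [p,q] (with p < q) to q − p. For instance
  ∂[v_0,v_4] = [v_4] − [v_0].
The resulting 7×9 matrix has rank 6, and its Smith normal form has invariant factors (1,1,1,1,1,1).

From H_k ≅ ker(∂_k) / im(∂_{k+1}) we obtain:

  H_0: rank C_0 − rank ∂_1 = 7 − 6 = 1, and the invariant factors of ∂_1 are all 1, so H_0 ≅ Z.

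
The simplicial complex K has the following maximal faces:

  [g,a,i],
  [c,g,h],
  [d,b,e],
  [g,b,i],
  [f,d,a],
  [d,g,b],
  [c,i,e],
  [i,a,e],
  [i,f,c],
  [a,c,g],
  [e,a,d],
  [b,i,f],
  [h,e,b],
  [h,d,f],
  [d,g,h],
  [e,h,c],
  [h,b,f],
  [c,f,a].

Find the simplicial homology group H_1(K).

H_1 ≅ Z ⊕ Z/2.

Take the total order a < b < c < d < e < f < g < h < i on the vertex set. Then K (dimension 2) consists of the simplices:

  0-simplices (9): a, b, c, d, e, f, g, h, i
  1-simplices (27): ac, ad, ae, af, ag, ai, bd, be, bf, bg, bh, bi, ce, cf, cg, ch, ci, de, df, dg, dh, eh, ei, fh, fi, gh, gi
  2-simplices (18): acf, acg, ade, adf, aei, agi, bde, bdg, beh, bfh, bfi, bgi, ceh, cei, cfi, cgh, dfh, dgh

giving chain groups C_0 ≅ Z^9, C_1 ≅ Z^27, C_2 ≅ Z^18.

The boundary map ∂_1: C_1 → C_0 sends each edge [p,q] (with p < q) to q − p. For instance
  ∂dh = h − d.
The resulting 9×27 matrix has rank 8, and its Smith normal form has invariant factors (1,1,1,1,1,1,1,1).

The boundary map ∂_2: C_2 → C_1 maps a triangle to the signed sum of its edges. For instance
  ∂acf = cf − af + ac,
  ∂dgh = gh − dh + dg.
The resulting 27×18 matrix has rank 18, and its Smith normal form has invariant factors (1,1,1,1,1,1,1,1,1,1,1,1,1,1,1,1,1,2).

From H_k ≅ ker(∂_k) / im(∂_{k+1}) we obtain:

  H_1: rank ker ∂_1 − rank ∂_2 = (27 − 8) − 18 = 1, and ∂_2 has invariant factor 2 > 1, so H_1 = Z ⊕ Z/2.

(K is a triangulation of the Klein bottle.)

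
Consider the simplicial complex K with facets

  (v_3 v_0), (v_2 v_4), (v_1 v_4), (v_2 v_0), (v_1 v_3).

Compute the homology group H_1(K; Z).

Order the vertices as v_0 < v_1 < v_2 < v_3 < v_4. Listing each simplex with vertices in this order, K has dimension 1 with simplices:

  0-simplices (5): [v_0], [v_1], [v_2], [v_3], [v_4]
  1-simplices (5): [v_0,v_2], [v_0,v_3], [v_1,v_3], [v_1,v_4], [v_2,v_4]

so the chain groups are C_0 ≅ Z^5, C_1 ≅ Z^5.

∂_1: C_1 → C_0 is given by ∂[p,q] = [q] − [p]. For instance
  ∂[v_1,v_4] = [v_4] − [v_1].
The 5×5 boundary matrix has rank 4 and Smith normal form diag(1,1,1,1).

Now H_k = ker ∂_k / im ∂_{k+1}, so:

  H_1: rank ker ∂_1 − rank ∂_2 = (5 − 4) − 0 = 1, and there is no ∂_2, so H_1 = Z.

H_1 ≅ Z.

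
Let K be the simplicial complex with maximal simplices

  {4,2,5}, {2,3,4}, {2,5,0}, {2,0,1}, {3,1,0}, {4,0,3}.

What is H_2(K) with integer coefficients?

Take the total order 0 < 1 < 2 < 3 < 4 < 5 on the vertex set. Then K (dimension 2) consists of the simplices:

  0-simplices (6): [0], [1], [2], [3], [4], [5]
  1-simplices (12): [0,1], [0,2], [0,3], [0,4], [0,5], [1,2], [1,3], [2,3], [2,4], [2,5], [3,4], [4,5]
  2-simplices (6): [0,1,2], [0,1,3], [0,2,5], [0,3,4], [2,3,4], [2,4,5]

Hence C_0 ≅ Z^6, C_1 ≅ Z^12, C_2 ≅ Z^6.

∂_1: C_1 → C_0 maps an edge to its endpoints' difference, ∂[p,q] = q − p.
The 6×12 boundary matrix has rank 5 and Smith normal form diag(1,1,1,1,1).

The boundary map ∂_2: C_2 → C_1 maps a triangle to the signed sum of its edges. For instance
  ∂[0,3,4] = [3,4] − [0,4] + [0,3],
  ∂[0,1,2] = [1,2] − [0,2] + [0,1].
The resulting 12×6 matrix has rank 6, and its Smith normal form has invariant factors (1,1,1,1,1,1).

Reading off H_k = ker ∂_k / im ∂_{k+1}:

  H_2: rank ker ∂_2 − rank ∂_3 = (6 − 6) − 0 = 0, and there is no ∂_3, so H_2 = 0.

(K is a triangulation of the cylinder S^1 x I.)

H_2 = 0.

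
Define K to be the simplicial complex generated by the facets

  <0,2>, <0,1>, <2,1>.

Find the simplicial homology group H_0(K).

H_0 = Z.

We work with the vertex ordering 0 < 1 < 2. The simplices of K, each written with vertices in increasing order, are:

  0-simplices (3): [0], [1], [2]
  1-simplices (3): [0,1], [0,2], [1,2]

giving chain groups C_0 ≅ Z^3, C_1 ≅ Z^3.

Boundary ∂_1: C_1 → C_0 maps an edge to its endpoints' difference, ∂[p,q] = q − p. For instance
  ∂[1,2] = [2] − [1].
This gives a 3×3 integer matrix of rank 2; reducing to Smith normal form yields diagonal entries (1,1).

From H_k ≅ ker(∂_k) / im(∂_{k+1}) we obtain:

  H_0: rank C_0 − rank ∂_1 = 3 − 2 = 1, and the invariant factors of ∂_1 are all 1, so H_0 ≅ Z.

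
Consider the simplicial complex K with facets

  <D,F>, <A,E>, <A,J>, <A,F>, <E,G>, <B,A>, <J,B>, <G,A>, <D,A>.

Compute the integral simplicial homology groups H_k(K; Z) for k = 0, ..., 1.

Order the vertices as A < B < D < E < F < G < J. Listing each simplex with vertices in this order, K has dimension 1 with simplices:

  0-simplices (7): A, B, D, E, F, G, J
  1-simplices (9): AB, AD, AE, AF, AG, AJ, BJ, DF, EG

giving chain groups C_0 ≅ Z^7, C_1 ≅ Z^9.

Boundary ∂_1: C_1 → C_0 sends each edge [p,q] (with p < q) to q − p. For instance
  ∂DF = F − D.
This gives a 7×9 integer matrix of rank 6; reducing to Smith normal form yields diagonal entries (1,1,1,1,1,1).

Computing H_k = (kernel of ∂_k) / (image of ∂_{k+1}):

  H_0: rank C_0 − rank ∂_1 = 7 − 6 = 1, and the invariant factors of ∂_1 are all 1, so H_0 = Z.
  H_1: rank ker ∂_1 − rank ∂_2 = (9 − 6) − 0 = 3, and there is no ∂_2, so H_1 = Z^3.

As a check, the Euler characteristic is 7 − 9 = -2, which agrees with 1 − 3 = -2.

H_0 = Z,  H_1 = Z^3.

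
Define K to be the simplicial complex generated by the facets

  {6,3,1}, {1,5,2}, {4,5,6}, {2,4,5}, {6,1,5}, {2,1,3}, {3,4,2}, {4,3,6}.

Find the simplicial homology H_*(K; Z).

H_0 = Z,  H_1 = 0,  H_2 = Z.

Order the vertices as 1 < 2 < 3 < 4 < 5 < 6. Listing each simplex with vertices in this order, K has dimension 2 with simplices:

  0-simplices (6): [1], [2], [3], [4], [5], [6]
  1-simplices (12): [1,2], [1,3], [1,5], [1,6], [2,3], [2,4], [2,5], [3,4], [3,6], [4,5], [4,6], [5,6]
  2-simplices (8): [1,2,3], [1,2,5], [1,3,6], [1,5,6], [2,3,4], [2,4,5], [3,4,6], [4,5,6]

giving chain groups C_0 ≅ Z^6, C_1 ≅ Z^12, C_2 ≅ Z^8.

∂_1: C_1 → C_0 is given by ∂[p,q] = [q] − [p].
The resulting 6×12 matrix has rank 5, and its Smith normal form has invariant factors (1,1,1,1,1).

The boundary map ∂_2: C_2 → C_1 sends each 2-simplex [p,q,r] to [q,r] − [p,r] + [p,q]. For instance
  ∂[1,3,6] = [3,6] − [1,6] + [1,3],
  ∂[1,2,3] = [2,3] − [1,3] + [1,2].
The 12×8 boundary matrix has rank 7 and Smith normal form diag(1,1,1,1,1,1,1).

Reading off H_k = ker ∂_k / im ∂_{k+1}:

  H_0: rank C_0 − rank ∂_1 = 6 − 5 = 1, and the invariant factors of ∂_1 are all 1, so H_0 = Z.
  H_1: rank ker ∂_1 − rank ∂_2 = (12 − 5) − 7 = 0, and the invariant factors of ∂_2 are all 1, so H_1 = 0.
  H_2: rank ker ∂_2 − rank ∂_3 = (8 − 7) − 0 = 1, and there is no ∂_3, so H_2 = Z.

As a check, the Euler characteristic is 6 − 12 + 8 = 2, which agrees with 1 − 0 + 1 = 2.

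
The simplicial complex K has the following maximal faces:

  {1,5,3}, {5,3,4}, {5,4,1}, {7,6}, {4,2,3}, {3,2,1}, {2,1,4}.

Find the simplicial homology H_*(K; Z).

K has 7 vertices, 10 edges, 6 triangles.
rank ∂_0 = 0, rank ∂_1 = 5 ⇒ b_0 = 7 − 0 − 5 = 2; all invariant factors of ∂_1 are 1 so no torsion. So H_0 ≅ Z^2.
rank ∂_1 = 5, rank ∂_2 = 5 ⇒ b_1 = 10 − 5 − 5 = 0; all invariant factors of ∂_2 are 1 so no torsion. So H_1 ≅ 0.
rank ∂_2 = 5, rank ∂_3 = 0 ⇒ b_2 = 6 − 5 − 0 = 1. So H_2 ≅ Z.

H_0 = Z^2,  H_1 = 0,  H_2 = Z.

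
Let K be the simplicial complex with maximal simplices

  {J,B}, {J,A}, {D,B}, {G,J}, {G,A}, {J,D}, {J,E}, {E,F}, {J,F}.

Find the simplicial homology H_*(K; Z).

H_0 = Z,  H_1 = Z^3.

Order the vertices as A < B < D < E < F < G < J. Listing each simplex with vertices in this order, K has dimension 1 with simplices:

  0-simplices (7): A, B, D, E, F, G, J
  1-simplices (9): AG, AJ, BD, BJ, DJ, EF, EJ, FJ, GJ

Hence C_0 ≅ Z^7, C_1 ≅ Z^9.

The boundary map ∂_1: C_1 → C_0 sends each edge [p,q] (with p < q) to q − p. For instance
  ∂DJ = J − D.
This gives a 7×9 integer matrix of rank 6; reducing to Smith normal form yields diagonal entries (1,1,1,1,1,1).

Reading off H_k = ker ∂_k / im ∂_{k+1}:

  H_0: rank C_0 − rank ∂_1 = 7 − 6 = 1, and the invariant factors of ∂_1 are all 1, so H_0 ≅ Z.
  H_1: rank ker ∂_1 − rank ∂_2 = (9 − 6) − 0 = 3, and there is no ∂_2, so H_1 ≅ Z^3.

As a check, the Euler characteristic is 7 − 9 = -2, which agrees with 1 − 3 = -2.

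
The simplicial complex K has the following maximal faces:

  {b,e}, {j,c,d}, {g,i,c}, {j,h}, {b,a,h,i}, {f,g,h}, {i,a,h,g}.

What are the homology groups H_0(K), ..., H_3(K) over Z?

Take the total order a < b < c < d < e < f < g < h < i < j on the vertex set. Then K (dimension 3) consists of the simplices:

  0-simplices (10): a, b, c, d, e, f, g, h, i, j
  1-simplices (18): ab, ag, ah, ai, be, bh, bi, cd, cg, ci, cj, dj, fg, fh, gh, gi, hi, hj
  2-simplices (10): abh, abi, agh, agi, ahi, bhi, cdj, cgi, fgh, ghi
  3-simplices (2): abhi, aghi

giving chain groups C_0 ≅ Z^10, C_1 ≅ Z^18, C_2 ≅ Z^10, C_3 ≅ Z^2.

Boundary ∂_1: C_1 → C_0 is given by ∂[p,q] = [q] − [p]. For instance
  ∂bi = i − b.
The 10×18 boundary matrix has rank 9 and Smith normal form diag(1,1,1,1,1,1,1,1,1).

Boundary ∂_2: C_2 → C_1 maps a triangle to the signed sum of its edges. For instance
  ∂ghi = hi − gi + gh,
  ∂bhi = hi − bi + bh.
The 18×10 boundary matrix has rank 8 and Smith normal form diag(1,1,1,1,1,1,1,1).

The boundary map ∂_3: C_3 → C_2 sends each 3-simplex σ to the alternating sum Σ_i (−1)^i (σ with its i-th vertex removed). For instance
  ∂aghi = ghi − ahi + agi − agh,
  ∂abhi = bhi − ahi + abi − abh.
As a 10×2 matrix over Z this has rank 2, with invariant factors (1,1).

Computing H_k = (kernel of ∂_k) / (image of ∂_{k+1}):

  H_0: rank C_0 − rank ∂_1 = 10 − 9 = 1, and the invariant factors of ∂_1 are all 1, so H_0 = Z.
  H_1: rank ker ∂_1 − rank ∂_2 = (18 − 9) − 8 = 1, and the invariant factors of ∂_2 are all 1, so H_1 = Z.
  H_2: rank ker ∂_2 − rank ∂_3 = (10 − 8) − 2 = 0, and the invariant factors of ∂_3 are all 1, so H_2 = 0.
  H_3: rank ker ∂_3 − rank ∂_4 = (2 − 2) − 0 = 0, and there is no ∂_4, so H_3 = 0.

As a check, the Euler characteristic is 10 − 18 + 10 − 2 = 0, which agrees with 1 − 1 + 0 − 0 = 0.

H_0 = Z,  H_1 = Z,  H_2 = 0,  H_3 = 0.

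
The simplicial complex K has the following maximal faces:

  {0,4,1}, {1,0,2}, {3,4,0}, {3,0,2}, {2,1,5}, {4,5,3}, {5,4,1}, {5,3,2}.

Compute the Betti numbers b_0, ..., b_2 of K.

b_0 = 1, b_1 = 0, b_2 = 1.

Order the vertices as 0 < 1 < 2 < 3 < 4 < 5. Listing each simplex with vertices in this order, K has dimension 2 with simplices:

  0-simplices (6): [0], [1], [2], [3], [4], [5]
  1-simplices (12): [0,1], [0,2], [0,3], [0,4], [1,2], [1,4], [1,5], [2,3], [2,5], [3,4], [3,5], [4,5]
  2-simplices (8): [0,1,2], [0,1,4], [0,2,3], [0,3,4], [1,2,5], [1,4,5], [2,3,5], [3,4,5]

so the chain groups are C_0 ≅ Z^6, C_1 ≅ Z^12, C_2 ≅ Z^8.

The boundary map ∂_1: C_1 → C_0 sends each edge [p,q] (with p < q) to q − p.
The 6×12 boundary matrix has rank 5 and Smith normal form diag(1,1,1,1,1).

Boundary ∂_2: C_2 → C_1 maps a triangle to the signed sum of its edges. For instance
  ∂[1,4,5] = [4,5] − [1,5] + [1,4],
  ∂[0,1,2] = [1,2] − [0,2] + [0,1].
The 12×8 boundary matrix has rank 7 and Smith normal form diag(1,1,1,1,1,1,1).

Computing H_k = (kernel of ∂_k) / (image of ∂_{k+1}):

  H_0: rank C_0 − rank ∂_1 = 6 − 5 = 1, and the invariant factors of ∂_1 are all 1, so H_0 ≅ Z.
  H_1: rank ker ∂_1 − rank ∂_2 = (12 − 5) − 7 = 0, and the invariant factors of ∂_2 are all 1, so H_1 ≅ 0.
  H_2: rank ker ∂_2 − rank ∂_3 = (8 − 7) − 0 = 1, and there is no ∂_3, so H_2 ≅ Z.

Hence the Betti numbers are b_0 = 1, b_1 = 0, b_2 = 1.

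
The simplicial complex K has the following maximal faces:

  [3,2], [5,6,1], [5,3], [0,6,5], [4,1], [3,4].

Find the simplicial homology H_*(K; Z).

H_0 ≅ Z,  H_1 ≅ Z,  H_2 = 0.

Take the total order 0 < 1 < 2 < 3 < 4 < 5 < 6 on the vertex set. Then K (dimension 2) consists of the simplices:

  0-simplices (7): [0], [1], [2], [3], [4], [5], [6]
  1-simplices (9): [0,5], [0,6], [1,4], [1,5], [1,6], [2,3], [3,4], [3,5], [5,6]
  2-simplices (2): [0,5,6], [1,5,6]

so the chain groups are C_0 ≅ Z^7, C_1 ≅ Z^9, C_2 ≅ Z^2.

∂_1: C_1 → C_0 sends each edge [p,q] (with p < q) to q − p.
The resulting 7×9 matrix has rank 6, and its Smith normal form has invariant factors (1,1,1,1,1,1).

∂_2: C_2 → C_1 acts by ∂[p,q,r] = [q,r] − [p,r] + [p,q]. For instance
  ∂[0,5,6] = [5,6] − [0,6] + [0,5],
  ∂[1,5,6] = [5,6] − [1,6] + [1,5].
This gives a 9×2 integer matrix of rank 2; reducing to Smith normal form yields diagonal entries (1,1).

Now H_k = ker ∂_k / im ∂_{k+1}, so:

  H_0: rank C_0 − rank ∂_1 = 7 − 6 = 1, and the invariant factors of ∂_1 are all 1, so H_0 = Z.
  H_1: rank ker ∂_1 − rank ∂_2 = (9 − 6) − 2 = 1, and the invariant factors of ∂_2 are all 1, so H_1 = Z.
  H_2: rank ker ∂_2 − rank ∂_3 = (2 − 2) − 0 = 0, and there is no ∂_3, so H_2 = 0.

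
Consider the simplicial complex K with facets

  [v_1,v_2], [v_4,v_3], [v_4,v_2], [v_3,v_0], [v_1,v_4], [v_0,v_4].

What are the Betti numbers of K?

b_0 = 1, b_1 = 2.

We work with the vertex ordering v_0 < v_1 < v_2 < v_3 < v_4. The simplices of K, each written with vertices in increasing order, are:

  0-simplices (5): [v_0], [v_1], [v_2], [v_3], [v_4]
  1-simplices (6): [v_0,v_3], [v_0,v_4], [v_1,v_2], [v_1,v_4], [v_2,v_4], [v_3,v_4]

so the chain groups are C_0 ≅ Z^5, C_1 ≅ Z^6.

The boundary map ∂_1: C_1 → C_0 maps an edge to its endpoints' difference, ∂[p,q] = q − p. For instance
  ∂[v_1,v_2] = [v_2] − [v_1].
This gives a 5×6 integer matrix of rank 4; reducing to Smith normal form yields diagonal entries (1,1,1,1).

Reading off H_k = ker ∂_k / im ∂_{k+1}:

  H_0: rank C_0 − rank ∂_1 = 5 − 4 = 1, and the invariant factors of ∂_1 are all 1, so H_0 ≅ Z.
  H_1: rank ker ∂_1 − rank ∂_2 = (6 − 4) − 0 = 2, and there is no ∂_2, so H_1 ≅ Z^2.

As a check, the Euler characteristic is 5 − 6 = -1, which agrees with 1 − 2 = -1.

Hence the Betti numbers are b_0 = 1, b_1 = 2.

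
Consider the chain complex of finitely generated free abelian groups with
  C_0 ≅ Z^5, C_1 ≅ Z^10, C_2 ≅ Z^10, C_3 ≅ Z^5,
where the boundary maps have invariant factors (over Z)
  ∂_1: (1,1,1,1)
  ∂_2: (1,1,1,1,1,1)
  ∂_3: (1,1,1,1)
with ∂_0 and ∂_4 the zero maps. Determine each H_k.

H_0: b_0 = 5 − 0 − 4 = 1; torsion from ∂_1 factors > 1: none. So H_0 = Z.
H_1: b_1 = 10 − 4 − 6 = 0; torsion from ∂_2 factors > 1: none. So H_1 = 0.
H_2: b_2 = 10 − 6 − 4 = 0; torsion from ∂_3 factors > 1: none. So H_2 = 0.
H_3: b_3 = 5 − 4 − 0 = 1; torsion from ∂_4 factors > 1: none. So H_3 = Z.

H_0 = Z,  H_1 = 0,  H_2 = 0,  H_3 = Z.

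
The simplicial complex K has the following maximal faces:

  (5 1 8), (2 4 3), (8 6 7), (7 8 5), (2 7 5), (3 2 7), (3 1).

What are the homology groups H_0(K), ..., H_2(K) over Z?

K has 8 vertices, 14 edges, 6 triangles.
rank ∂_0 = 0, rank ∂_1 = 7 ⇒ b_0 = 8 − 0 − 7 = 1; all invariant factors of ∂_1 are 1 so no torsion. So H_0 ≅ Z.
rank ∂_1 = 7, rank ∂_2 = 6 ⇒ b_1 = 14 − 7 − 6 = 1; all invariant factors of ∂_2 are 1 so no torsion. So H_1 ≅ Z.
rank ∂_2 = 6, rank ∂_3 = 0 ⇒ b_2 = 6 − 6 − 0 = 0. So H_2 ≅ 0.

H_0 = Z,  H_1 = Z,  H_2 = 0.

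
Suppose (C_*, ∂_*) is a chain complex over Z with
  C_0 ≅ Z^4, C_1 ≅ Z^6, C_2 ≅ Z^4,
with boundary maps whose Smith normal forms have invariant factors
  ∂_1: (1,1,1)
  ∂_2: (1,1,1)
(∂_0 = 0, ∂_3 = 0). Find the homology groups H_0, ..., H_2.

H_0: b_0 = 4 − 0 − 3 = 1; torsion from ∂_1 factors > 1: none. So H_0 = Z.
H_1: b_1 = 6 − 3 − 3 = 0; torsion from ∂_2 factors > 1: none. So H_1 = 0.
H_2: b_2 = 4 − 3 − 0 = 1; torsion from ∂_3 factors > 1: none. So H_2 = Z.

H_0 = Z,  H_1 = 0,  H_2 = Z.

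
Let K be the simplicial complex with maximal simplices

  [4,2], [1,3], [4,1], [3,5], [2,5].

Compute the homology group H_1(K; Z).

H_1 = Z.

Fix the vertex order 1 < 2 < 3 < 4 < 5 and write every simplex with vertices in increasing order. Then dim K = 1 and the simplices of K are:

  0-simplices (5): [1], [2], [3], [4], [5]
  1-simplices (5): [1,3], [1,4], [2,4], [2,5], [3,5]

giving chain groups C_0 ≅ Z^5, C_1 ≅ Z^5.

Boundary ∂_1: C_1 → C_0 is given by ∂[p,q] = [q] − [p]. For instance
  ∂[2,5] = [5] − [2].
As a 5×5 matrix over Z this has rank 4, with invariant factors (1,1,1,1).

Reading off H_k = ker ∂_k / im ∂_{k+1}:

  H_1: rank ker ∂_1 − rank ∂_2 = (5 − 4) − 0 = 1, and there is no ∂_2, so H_1 = Z.

(K is a triangulation of the circle S^1.)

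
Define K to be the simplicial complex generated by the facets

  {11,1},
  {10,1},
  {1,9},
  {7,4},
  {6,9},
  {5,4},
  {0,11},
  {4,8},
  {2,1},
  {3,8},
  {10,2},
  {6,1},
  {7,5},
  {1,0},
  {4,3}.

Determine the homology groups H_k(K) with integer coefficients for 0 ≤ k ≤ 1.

We work with the vertex ordering 0 < 1 < 2 < 3 < 4 < 5 < 6 < 7 < 8 < 9 < 10 < 11. The simplices of K, each written with vertices in increasing order, are:

  0-simplices (12): [0], [1], [2], [3], [4], [5], [6], [7], [8], [9], [10], [11]
  1-simplices (15): [0,1], [0,11], [1,2], [1,6], [1,9], [1,10], [1,11], [2,10], [3,4], [3,8], [4,5], [4,7], [4,8], [5,7], [6,9]

so the chain groups are C_0 ≅ Z^12, C_1 ≅ Z^15.

Boundary ∂_1: C_1 → C_0 sends each edge [p,q] (with p < q) to q − p.
As a 12×15 matrix over Z this has rank 10, with invariant factors (1,1,1,1,1,1,1,1,1,1).

Now H_k = ker ∂_k / im ∂_{k+1}, so:

  H_0: rank C_0 − rank ∂_1 = 12 − 10 = 2, and the invariant factors of ∂_1 are all 1, so H_0 ≅ Z^2.
  H_1: rank ker ∂_1 − rank ∂_2 = (15 − 10) − 0 = 5, and there is no ∂_2, so H_1 ≅ Z^5.

As a check, the Euler characteristic is 12 − 15 = -3, which agrees with 2 − 5 = -3.
(K is a triangulation of the disjoint union of a wedge of 2 circles and a wedge of 3 circles.)

H_0 ≅ Z^2,  H_1 ≅ Z^5.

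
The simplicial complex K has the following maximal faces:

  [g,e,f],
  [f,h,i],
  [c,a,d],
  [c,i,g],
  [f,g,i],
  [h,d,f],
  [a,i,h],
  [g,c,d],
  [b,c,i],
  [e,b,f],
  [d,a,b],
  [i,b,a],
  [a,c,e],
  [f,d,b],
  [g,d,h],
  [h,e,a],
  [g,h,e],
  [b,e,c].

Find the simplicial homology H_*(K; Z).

Order the vertices as a < b < c < d < e < f < g < h < i. Listing each simplex with vertices in this order, K has dimension 2 with simplices:

  0-simplices (9): a, b, c, d, e, f, g, h, i
  1-simplices (27): ab, ac, ad, ae, ah, ai, bc, bd, be, bf, bi, cd, ce, cg, ci, df, dg, dh, ef, eg, eh, fg, fh, fi, gh, gi, hi
  2-simplices (18): abd, abi, acd, ace, aeh, ahi, bce, bci, bdf, bef, cdg, cgi, dfh, dgh, efg, egh, fgi, fhi

giving chain groups C_0 ≅ Z^9, C_1 ≅ Z^27, C_2 ≅ Z^18.

The boundary map ∂_1: C_1 → C_0 sends each edge [p,q] (with p < q) to q − p.
The resulting 9×27 matrix has rank 8, and its Smith normal form has invariant factors (1,1,1,1,1,1,1,1).

∂_2: C_2 → C_1 sends each 2-simplex [p,q,r] to [q,r] − [p,r] + [p,q]. For instance
  ∂cgi = gi − ci + cg,
  ∂fgi = gi − fi + fg.
The resulting 27×18 matrix has rank 18, and its Smith normal form has invariant factors (1,1,1,1,1,1,1,1,1,1,1,1,1,1,1,1,1,2).

From H_k ≅ ker(∂_k) / im(∂_{k+1}) we obtain:

  H_0: rank C_0 − rank ∂_1 = 9 − 8 = 1, and the invariant factors of ∂_1 are all 1, so H_0 = Z.
  H_1: rank ker ∂_1 − rank ∂_2 = (27 − 8) − 18 = 1, and ∂_2 has invariant factor 2 > 1, so H_1 = Z ⊕ Z/2.
  H_2: rank ker ∂_2 − rank ∂_3 = (18 − 18) − 0 = 0, and there is no ∂_3, so H_2 = 0.

(K is a triangulation of the Klein bottle.)

H_0 ≅ Z,  H_1 ≅ Z ⊕ Z/2,  H_2 = 0.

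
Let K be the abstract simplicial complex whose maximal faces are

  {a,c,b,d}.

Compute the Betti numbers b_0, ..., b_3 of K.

Take the total order a < b < c < d on the vertex set. Then K (dimension 3) consists of the simplices:

  0-simplices (4): a, b, c, d
  1-simplices (6): ab, ac, ad, bc, bd, cd
  2-simplices (4): abc, abd, acd, bcd
  3-simplices (1): abcd

so the chain groups are C_0 ≅ Z^4, C_1 ≅ Z^6, C_2 ≅ Z^4, C_3 ≅ Z^1.

Boundary ∂_1: C_1 → C_0 maps an edge to its endpoints' difference, ∂[p,q] = q − p.
The resulting 4×6 matrix has rank 3, and its Smith normal form has invariant factors (1,1,1).

∂_2: C_2 → C_1 maps a triangle to the signed sum of its edges. For instance
  ∂abd = bd − ad + ab,
  ∂abc = bc − ac + ab.
The 6×4 boundary matrix has rank 3 and Smith normal form diag(1,1,1).

Boundary ∂_3: C_3 → C_2 sends each 3-simplex σ to the alternating sum Σ_i (−1)^i (σ with its i-th vertex removed). For instance
  ∂abcd = bcd − acd + abd − abc.
The 4×1 boundary matrix has rank 1 and Smith normal form diag(1).

From H_k ≅ ker(∂_k) / im(∂_{k+1}) we obtain:

  H_0: rank C_0 − rank ∂_1 = 4 − 3 = 1, and the invariant factors of ∂_1 are all 1, so H_0 = Z.
  H_1: rank ker ∂_1 − rank ∂_2 = (6 − 3) − 3 = 0, and the invariant factors of ∂_2 are all 1, so H_1 = 0.
  H_2: rank ker ∂_2 − rank ∂_3 = (4 − 3) − 1 = 0, and the invariant factors of ∂_3 are all 1, so H_2 = 0.
  H_3: rank ker ∂_3 − rank ∂_4 = (1 − 1) − 0 = 0, and there is no ∂_4, so H_3 = 0.

Hence the Betti numbers are b_0 = 1, b_1 = 0, b_2 = 0, b_3 = 0.

b_0 = 1, b_1 = 0, b_2 = 0, b_3 = 0.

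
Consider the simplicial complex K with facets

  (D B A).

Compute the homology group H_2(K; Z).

H_2 = 0.

We work with the vertex ordering A < B < D. The simplices of K, each written with vertices in increasing order, are:

  0-simplices (3): A, B, D
  1-simplices (3): AB, AD, BD
  2-simplices (1): ABD

so the chain groups are C_0 ≅ Z^3, C_1 ≅ Z^3, C_2 ≅ Z^1.

Boundary ∂_1: C_1 → C_0 is given by ∂[p,q] = [q] − [p]. For instance
  ∂BD = D − B.
This gives a 3×3 integer matrix of rank 2; reducing to Smith normal form yields diagonal entries (1,1).

Boundary ∂_2: C_2 → C_1 maps a triangle to the signed sum of its edges. For instance
  ∂ABD = BD − AD + AB.
This gives a 3×1 integer matrix of rank 1; reducing to Smith normal form yields diagonal entries (1).

Reading off H_k = ker ∂_k / im ∂_{k+1}:

  H_2: rank ker ∂_2 − rank ∂_3 = (1 − 1) − 0 = 0, and there is no ∂_3, so H_2 = 0.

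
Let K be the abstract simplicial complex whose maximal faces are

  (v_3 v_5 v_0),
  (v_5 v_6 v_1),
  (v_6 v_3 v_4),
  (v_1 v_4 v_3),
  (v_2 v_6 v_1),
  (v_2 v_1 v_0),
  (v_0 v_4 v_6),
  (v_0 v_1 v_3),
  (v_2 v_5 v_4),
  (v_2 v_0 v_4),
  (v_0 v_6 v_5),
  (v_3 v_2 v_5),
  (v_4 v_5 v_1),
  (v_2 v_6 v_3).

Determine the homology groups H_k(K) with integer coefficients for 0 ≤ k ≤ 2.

Take the total order v_0 < v_1 < v_2 < v_3 < v_4 < v_5 < v_6 on the vertex set. Then K (dimension 2) consists of the simplices:

  0-simplices (7): [v_0], [v_1], [v_2], [v_3], [v_4], [v_5], [v_6]
  1-simplices (21): (21 of them)
  2-simplices (14): (14 of them)

Hence C_0 ≅ Z^7, C_1 ≅ Z^21, C_2 ≅ Z^14.

Boundary ∂_1: C_1 → C_0 maps an edge to its endpoints' difference, ∂[p,q] = q − p.
The resulting 7×21 matrix has rank 6, and its Smith normal form has invariant factors (1,1,1,1,1,1).

The boundary map ∂_2: C_2 → C_1 maps a triangle to the signed sum of its edges. For instance
  ∂[v_1,v_3,v_4] = [v_3,v_4] − [v_1,v_4] + [v_1,v_3],
  ∂[v_0,v_2,v_4] = [v_2,v_4] − [v_0,v_4] + [v_0,v_2].
The resulting 21×14 matrix has rank 13, and its Smith normal form has invariant factors (1,1,1,1,1,1,1,1,1,1,1,1,1).

Computing H_k = (kernel of ∂_k) / (image of ∂_{k+1}):

  H_0: rank C_0 − rank ∂_1 = 7 − 6 = 1, and the invariant factors of ∂_1 are all 1, so H_0 ≅ Z.
  H_1: rank ker ∂_1 − rank ∂_2 = (21 − 6) − 13 = 2, and the invariant factors of ∂_2 are all 1, so H_1 ≅ Z^2.
  H_2: rank ker ∂_2 − rank ∂_3 = (14 − 13) − 0 = 1, and there is no ∂_3, so H_2 ≅ Z.

(K is a triangulation of the torus T^2.)

H_0 ≅ Z,  H_1 ≅ Z^2,  H_2 ≅ Z.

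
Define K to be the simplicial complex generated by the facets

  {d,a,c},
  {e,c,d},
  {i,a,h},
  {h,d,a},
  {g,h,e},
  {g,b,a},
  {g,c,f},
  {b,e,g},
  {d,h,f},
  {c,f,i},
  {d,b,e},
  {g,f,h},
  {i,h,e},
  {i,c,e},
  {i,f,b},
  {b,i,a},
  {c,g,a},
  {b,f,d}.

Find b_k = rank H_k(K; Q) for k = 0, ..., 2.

K has 9 vertices, 27 edges, 18 triangles.
rank ∂_0 = 0, rank ∂_1 = 8 ⇒ b_0 = 9 − 0 − 8 = 1; all invariant factors of ∂_1 are 1 so no torsion. So H_0 = Z.
rank ∂_1 = 8, rank ∂_2 = 17 ⇒ b_1 = 27 − 8 − 17 = 2; all invariant factors of ∂_2 are 1 so no torsion. So H_1 = Z^2.
rank ∂_2 = 17, rank ∂_3 = 0 ⇒ b_2 = 18 − 17 − 0 = 1. So H_2 = Z.

b_0 = 1, b_1 = 2, b_2 = 1.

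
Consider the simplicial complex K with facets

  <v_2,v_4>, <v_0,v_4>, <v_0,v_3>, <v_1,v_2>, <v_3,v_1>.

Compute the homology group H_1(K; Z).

H_1 = Z.

Take the total order v_0 < v_1 < v_2 < v_3 < v_4 on the vertex set. Then K (dimension 1) consists of the simplices:

  0-simplices (5): [v_0], [v_1], [v_2], [v_3], [v_4]
  1-simplices (5): [v_0,v_3], [v_0,v_4], [v_1,v_2], [v_1,v_3], [v_2,v_4]

Hence C_0 ≅ Z^5, C_1 ≅ Z^5.

Boundary ∂_1: C_1 → C_0 is given by ∂[p,q] = [q] − [p]. For instance
  ∂[v_1,v_3] = [v_3] − [v_1].
The resulting 5×5 matrix has rank 4, and its Smith normal form has invariant factors (1,1,1,1).

Now H_k = ker ∂_k / im ∂_{k+1}, so:

  H_1: rank ker ∂_1 − rank ∂_2 = (5 − 4) − 0 = 1, and there is no ∂_2, so H_1 = Z.

(K is a triangulation of the circle S^1.)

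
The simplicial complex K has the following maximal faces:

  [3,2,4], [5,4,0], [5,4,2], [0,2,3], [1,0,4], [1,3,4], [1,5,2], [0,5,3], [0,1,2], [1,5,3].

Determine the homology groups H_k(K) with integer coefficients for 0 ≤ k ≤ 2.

Take the total order 0 < 1 < 2 < 3 < 4 < 5 on the vertex set. Then K (dimension 2) consists of the simplices:

  0-simplices (6): [0], [1], [2], [3], [4], [5]
  1-simplices (15): [0,1], [0,2], [0,3], [0,4], [0,5], [1,2], [1,3], [1,4], [1,5], [2,3], [2,4], [2,5], [3,4], [3,5], [4,5]
  2-simplices (10): [0,1,2], [0,1,4], [0,2,3], [0,3,5], [0,4,5], [1,2,5], [1,3,4], [1,3,5], [2,3,4], [2,4,5]

giving chain groups C_0 ≅ Z^6, C_1 ≅ Z^15, C_2 ≅ Z^10.

Boundary ∂_1: C_1 → C_0 sends each edge [p,q] (with p < q) to q − p. For instance
  ∂[3,4] = [4] − [3].
The resulting 6×15 matrix has rank 5, and its Smith normal form has invariant factors (1,1,1,1,1).

The boundary map ∂_2: C_2 → C_1 acts by ∂[p,q,r] = [q,r] − [p,r] + [p,q]. For instance
  ∂[2,4,5] = [4,5] − [2,5] + [2,4],
  ∂[0,1,2] = [1,2] − [0,2] + [0,1].
As a 15×10 matrix over Z this has rank 10, with invariant factors (1,1,1,1,1,1,1,1,1,2).

Computing H_k = (kernel of ∂_k) / (image of ∂_{k+1}):

  H_0: rank C_0 − rank ∂_1 = 6 − 5 = 1, and the invariant factors of ∂_1 are all 1, so H_0 = Z.
  H_1: rank ker ∂_1 − rank ∂_2 = (15 − 5) − 10 = 0, and ∂_2 has invariant factor 2 > 1, so H_1 = Z/2.
  H_2: rank ker ∂_2 − rank ∂_3 = (10 − 10) − 0 = 0, and there is no ∂_3, so H_2 = 0.

As a check, the Euler characteristic is 6 − 15 + 10 = 1, which agrees with 1 − 0 + 0 = 1.

H_0 ≅ Z,  H_1 ≅ Z/2,  H_2 = 0.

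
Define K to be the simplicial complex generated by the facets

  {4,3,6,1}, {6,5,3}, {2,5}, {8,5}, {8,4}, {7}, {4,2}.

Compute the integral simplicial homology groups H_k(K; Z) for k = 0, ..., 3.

H_0 = Z^2,  H_1 = Z^2,  H_2 = 0,  H_3 = 0.

We work with the vertex ordering 1 < 2 < 3 < 4 < 5 < 6 < 7 < 8. The simplices of K, each written with vertices in increasing order, are:

  0-simplices (8): [1], [2], [3], [4], [5], [6], [7], [8]
  1-simplices (12): [1,3], [1,4], [1,6], [2,4], [2,5], [3,4], [3,5], [3,6], [4,6], [4,8], [5,6], [5,8]
  2-simplices (5): [1,3,4], [1,3,6], [1,4,6], [3,4,6], [3,5,6]
  3-simplices (1): [1,3,4,6]

so the chain groups are C_0 ≅ Z^8, C_1 ≅ Z^12, C_2 ≅ Z^5, C_3 ≅ Z^1.

The boundary map ∂_1: C_1 → C_0 sends each edge [p,q] (with p < q) to q − p.
The resulting 8×12 matrix has rank 6, and its Smith normal form has invariant factors (1,1,1,1,1,1).

The boundary map ∂_2: C_2 → C_1 maps a triangle to the signed sum of its edges. For instance
  ∂[3,4,6] = [4,6] − [3,6] + [3,4],
  ∂[1,4,6] = [4,6] − [1,6] + [1,4].
The 12×5 boundary matrix has rank 4 and Smith normal form diag(1,1,1,1).

The boundary map ∂_3: C_3 → C_2 sends each 3-simplex σ to the alternating sum Σ_i (−1)^i (σ with its i-th vertex removed). For instance
  ∂[1,3,4,6] = [3,4,6] − [1,4,6] + [1,3,6] − [1,3,4].
The resulting 5×1 matrix has rank 1, and its Smith normal form has invariant factors (1).

Now H_k = ker ∂_k / im ∂_{k+1}, so:

  H_0: rank C_0 − rank ∂_1 = 8 − 6 = 2, and the invariant factors of ∂_1 are all 1, so H_0 ≅ Z^2.
  H_1: rank ker ∂_1 − rank ∂_2 = (12 − 6) − 4 = 2, and the invariant factors of ∂_2 are all 1, so H_1 ≅ Z^2.
  H_2: rank ker ∂_2 − rank ∂_3 = (5 − 4) − 1 = 0, and the invariant factors of ∂_3 are all 1, so H_2 ≅ 0.
  H_3: rank ker ∂_3 − rank ∂_4 = (1 − 1) − 0 = 0, and there is no ∂_4, so H_3 ≅ 0.

As a check, the Euler characteristic is 8 − 12 + 5 − 1 = 0, which agrees with 2 − 2 + 0 − 0 = 0.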